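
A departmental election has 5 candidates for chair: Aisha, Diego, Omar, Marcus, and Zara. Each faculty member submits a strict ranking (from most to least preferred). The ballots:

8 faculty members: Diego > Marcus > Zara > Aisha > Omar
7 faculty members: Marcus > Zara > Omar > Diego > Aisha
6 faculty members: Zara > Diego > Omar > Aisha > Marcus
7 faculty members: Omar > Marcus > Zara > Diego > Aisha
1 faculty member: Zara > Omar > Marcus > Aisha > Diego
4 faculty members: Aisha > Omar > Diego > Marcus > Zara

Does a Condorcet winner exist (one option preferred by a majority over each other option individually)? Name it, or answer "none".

none

Checking pairwise contests:
Diego beats Aisha 28–5.
Omar beats Diego 19–14.
Zara beats Omar 22–11.
Diego beats Marcus 18–15.
Marcus beats Zara 26–7.
Every option loses at least one head-to-head, so there is no Condorcet winner.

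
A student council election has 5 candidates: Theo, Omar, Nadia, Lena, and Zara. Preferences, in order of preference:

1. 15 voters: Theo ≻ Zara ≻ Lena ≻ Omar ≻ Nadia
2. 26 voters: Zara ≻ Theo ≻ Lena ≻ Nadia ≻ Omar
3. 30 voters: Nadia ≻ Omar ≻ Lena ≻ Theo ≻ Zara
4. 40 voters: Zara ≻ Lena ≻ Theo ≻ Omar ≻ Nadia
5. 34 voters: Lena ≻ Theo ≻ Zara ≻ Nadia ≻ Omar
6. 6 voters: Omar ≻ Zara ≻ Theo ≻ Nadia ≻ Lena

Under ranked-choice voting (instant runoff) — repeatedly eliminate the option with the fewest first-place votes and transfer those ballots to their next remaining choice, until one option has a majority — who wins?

Zara

Round 1: Theo 15, Omar 6, Nadia 30, Lena 34, Zara 66. Eliminate Omar.
Round 2: Theo 15, Nadia 30, Lena 34, Zara 72. Eliminate Theo.
Round 3: Nadia 30, Lena 34, Zara 87. Zara has a majority.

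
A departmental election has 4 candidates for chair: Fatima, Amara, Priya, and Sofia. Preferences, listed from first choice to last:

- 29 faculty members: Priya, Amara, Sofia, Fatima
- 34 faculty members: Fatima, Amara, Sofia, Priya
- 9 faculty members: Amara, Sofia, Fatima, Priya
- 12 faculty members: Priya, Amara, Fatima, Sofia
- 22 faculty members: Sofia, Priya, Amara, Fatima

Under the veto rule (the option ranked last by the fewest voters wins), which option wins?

Last-place votes: Fatima 51, Amara 0, Priya 43, Sofia 12.
Amara is ranked last by the fewest voters, so Amara wins.

Amara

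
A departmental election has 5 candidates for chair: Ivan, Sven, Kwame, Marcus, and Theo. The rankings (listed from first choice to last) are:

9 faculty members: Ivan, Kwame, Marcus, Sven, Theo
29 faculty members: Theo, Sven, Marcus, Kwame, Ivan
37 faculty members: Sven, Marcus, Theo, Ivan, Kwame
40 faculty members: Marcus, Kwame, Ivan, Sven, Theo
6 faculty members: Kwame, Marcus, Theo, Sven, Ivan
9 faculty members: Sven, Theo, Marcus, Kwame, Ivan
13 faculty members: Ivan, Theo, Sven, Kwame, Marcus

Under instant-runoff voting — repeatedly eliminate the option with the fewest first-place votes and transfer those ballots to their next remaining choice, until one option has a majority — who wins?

Round 1: Ivan 22, Sven 46, Kwame 6, Marcus 40, Theo 29. Eliminate Kwame.
Round 2: Ivan 22, Sven 46, Marcus 46, Theo 29. Eliminate Ivan.
Round 3: Sven 46, Marcus 55, Theo 42. Eliminate Theo.
Round 4: Sven 88, Marcus 55. Sven has a majority.

Sven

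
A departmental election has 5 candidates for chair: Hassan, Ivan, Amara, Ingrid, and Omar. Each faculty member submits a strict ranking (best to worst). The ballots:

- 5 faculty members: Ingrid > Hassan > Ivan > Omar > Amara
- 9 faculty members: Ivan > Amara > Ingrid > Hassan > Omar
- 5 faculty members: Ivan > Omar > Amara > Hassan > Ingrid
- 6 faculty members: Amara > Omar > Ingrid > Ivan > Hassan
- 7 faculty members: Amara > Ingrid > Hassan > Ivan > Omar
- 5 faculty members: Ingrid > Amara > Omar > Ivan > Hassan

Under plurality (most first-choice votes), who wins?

Ivan

First-place votes: Hassan 0, Ivan 14, Amara 13, Ingrid 10, Omar 0.
Ivan has the most first-place votes.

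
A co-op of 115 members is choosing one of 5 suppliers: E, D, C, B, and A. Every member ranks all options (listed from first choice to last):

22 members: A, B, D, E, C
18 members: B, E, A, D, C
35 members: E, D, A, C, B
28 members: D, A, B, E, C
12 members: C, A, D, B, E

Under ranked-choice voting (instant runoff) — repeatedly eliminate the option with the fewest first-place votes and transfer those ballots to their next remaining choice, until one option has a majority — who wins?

Round 1: E 35, D 28, C 12, B 18, A 22. Eliminate C.
Round 2: E 35, D 28, B 18, A 34. Eliminate B.
Round 3: E 53, D 28, A 34. Eliminate D.
Round 4: E 53, A 62. A has a majority.

A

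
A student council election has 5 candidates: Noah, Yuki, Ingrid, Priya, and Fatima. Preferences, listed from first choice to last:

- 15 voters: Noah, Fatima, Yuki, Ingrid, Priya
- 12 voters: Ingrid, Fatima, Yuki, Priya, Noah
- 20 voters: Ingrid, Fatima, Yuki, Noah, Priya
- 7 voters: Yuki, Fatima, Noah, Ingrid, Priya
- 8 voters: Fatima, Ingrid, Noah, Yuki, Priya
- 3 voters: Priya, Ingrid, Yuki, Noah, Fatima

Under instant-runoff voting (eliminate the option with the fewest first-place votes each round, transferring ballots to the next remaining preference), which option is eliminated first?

Priya

Round 1: Noah 15, Yuki 7, Ingrid 32, Priya 3, Fatima 8. Eliminate Priya.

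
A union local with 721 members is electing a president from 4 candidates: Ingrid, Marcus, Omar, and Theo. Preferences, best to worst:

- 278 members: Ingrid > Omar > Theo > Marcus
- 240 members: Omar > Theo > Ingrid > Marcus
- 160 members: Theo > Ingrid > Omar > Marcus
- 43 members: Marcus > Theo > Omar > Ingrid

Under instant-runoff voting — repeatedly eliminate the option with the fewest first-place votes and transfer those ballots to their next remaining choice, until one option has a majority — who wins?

Ingrid

Round 1: Ingrid 278, Marcus 43, Omar 240, Theo 160. Eliminate Marcus.
Round 2: Ingrid 278, Omar 240, Theo 203. Eliminate Theo.
Round 3: Ingrid 438, Omar 283. Ingrid has a majority.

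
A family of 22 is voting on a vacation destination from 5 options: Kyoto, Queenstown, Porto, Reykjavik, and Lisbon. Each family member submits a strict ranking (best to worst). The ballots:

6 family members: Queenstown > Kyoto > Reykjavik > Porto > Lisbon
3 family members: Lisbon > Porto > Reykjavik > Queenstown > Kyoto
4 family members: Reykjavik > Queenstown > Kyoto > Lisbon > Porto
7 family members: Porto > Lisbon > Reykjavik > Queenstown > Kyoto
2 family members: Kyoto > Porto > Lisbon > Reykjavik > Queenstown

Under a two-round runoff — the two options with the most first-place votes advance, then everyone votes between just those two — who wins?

Round 1 first-place votes: Kyoto 2, Queenstown 6, Porto 7, Reykjavik 4, Lisbon 3.
Porto and Queenstown advance.
Runoff: Porto is preferred to Queenstown by 12 voters; Queenstown by 10.
Porto wins the runoff.

Porto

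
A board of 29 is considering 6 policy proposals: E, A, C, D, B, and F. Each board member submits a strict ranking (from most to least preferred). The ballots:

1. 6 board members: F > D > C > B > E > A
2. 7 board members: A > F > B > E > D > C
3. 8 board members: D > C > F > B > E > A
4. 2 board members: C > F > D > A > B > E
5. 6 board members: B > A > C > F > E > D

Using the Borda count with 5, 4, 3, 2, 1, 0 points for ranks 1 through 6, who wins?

E: 6·1 + 7·2 + 8·1 + 2·0 + 6·1 = 34
A: 6·0 + 7·5 + 8·0 + 2·2 + 6·4 = 63
C: 6·3 + 7·0 + 8·4 + 2·5 + 6·3 = 78
D: 6·4 + 7·1 + 8·5 + 2·3 + 6·0 = 77
B: 6·2 + 7·3 + 8·2 + 2·1 + 6·5 = 81
F: 6·5 + 7·4 + 8·3 + 2·4 + 6·2 = 102
F has the highest Borda score (102).

F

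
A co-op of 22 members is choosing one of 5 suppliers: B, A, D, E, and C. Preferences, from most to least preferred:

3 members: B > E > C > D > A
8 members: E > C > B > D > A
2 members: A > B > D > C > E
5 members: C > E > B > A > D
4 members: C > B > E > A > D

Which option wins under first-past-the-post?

First-place votes: B 3, A 2, D 0, E 8, C 9.
C has the most first-place votes.

C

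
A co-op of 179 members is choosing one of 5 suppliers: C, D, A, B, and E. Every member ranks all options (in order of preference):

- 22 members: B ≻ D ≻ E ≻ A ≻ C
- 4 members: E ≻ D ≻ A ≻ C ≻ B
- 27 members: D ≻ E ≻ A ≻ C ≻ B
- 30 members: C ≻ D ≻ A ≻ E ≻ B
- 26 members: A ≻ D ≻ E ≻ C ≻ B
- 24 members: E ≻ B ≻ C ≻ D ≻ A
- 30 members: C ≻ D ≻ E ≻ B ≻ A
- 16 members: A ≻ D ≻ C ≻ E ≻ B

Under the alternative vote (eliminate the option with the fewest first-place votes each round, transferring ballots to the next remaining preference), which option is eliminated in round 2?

Round 1: C 60, D 27, A 42, B 22, E 28. Eliminate B.
Round 2: C 60, D 49, A 42, E 28. Eliminate E.

E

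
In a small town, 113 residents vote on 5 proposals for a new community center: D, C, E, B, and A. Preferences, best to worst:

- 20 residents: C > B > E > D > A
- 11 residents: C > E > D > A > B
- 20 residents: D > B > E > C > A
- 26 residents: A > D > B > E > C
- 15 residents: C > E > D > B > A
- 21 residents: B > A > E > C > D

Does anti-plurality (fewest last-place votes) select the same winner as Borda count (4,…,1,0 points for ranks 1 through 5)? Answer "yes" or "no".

no

Anti-plurality — last-place votes: D 21, C 26, E 0, B 11, A 55. Winner: E.
Borda — scores: D 230, C 225, E 226, B 271, A 178. Winner: B.
The two methods disagree.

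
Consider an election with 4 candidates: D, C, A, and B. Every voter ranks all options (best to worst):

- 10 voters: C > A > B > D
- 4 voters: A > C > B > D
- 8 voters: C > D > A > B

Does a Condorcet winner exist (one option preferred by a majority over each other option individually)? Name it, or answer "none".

C vs D: 22–0 for C.
C vs A: 18–4 for C.
C vs B: 22–0 for C.
C beats every other option head-to-head.

C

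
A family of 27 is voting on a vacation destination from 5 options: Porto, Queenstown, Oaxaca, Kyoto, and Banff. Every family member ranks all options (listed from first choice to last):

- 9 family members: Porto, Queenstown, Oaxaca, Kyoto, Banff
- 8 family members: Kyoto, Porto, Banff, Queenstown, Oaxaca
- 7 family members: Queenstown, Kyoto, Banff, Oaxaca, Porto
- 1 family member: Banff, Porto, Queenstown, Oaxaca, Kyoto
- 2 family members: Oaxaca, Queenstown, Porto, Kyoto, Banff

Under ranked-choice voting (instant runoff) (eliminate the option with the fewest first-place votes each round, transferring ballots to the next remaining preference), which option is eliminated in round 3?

Round 1: Porto 9, Queenstown 7, Oaxaca 2, Kyoto 8, Banff 1. Eliminate Banff.
Round 2: Porto 10, Queenstown 7, Oaxaca 2, Kyoto 8. Eliminate Oaxaca.
Round 3: Porto 10, Queenstown 9, Kyoto 8. Eliminate Kyoto.

Kyoto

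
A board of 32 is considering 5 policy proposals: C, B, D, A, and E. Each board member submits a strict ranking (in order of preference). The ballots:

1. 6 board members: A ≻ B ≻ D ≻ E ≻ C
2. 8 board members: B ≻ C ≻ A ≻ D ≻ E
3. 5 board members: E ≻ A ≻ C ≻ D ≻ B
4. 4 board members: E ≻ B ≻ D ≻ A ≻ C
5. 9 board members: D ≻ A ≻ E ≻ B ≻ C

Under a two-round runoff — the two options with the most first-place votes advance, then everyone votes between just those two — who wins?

Round 1 first-place votes: C 0, B 8, D 9, A 6, E 9.
E and D advance.
Runoff: E is preferred to D by 9 voters; D by 23.
D wins the runoff.

D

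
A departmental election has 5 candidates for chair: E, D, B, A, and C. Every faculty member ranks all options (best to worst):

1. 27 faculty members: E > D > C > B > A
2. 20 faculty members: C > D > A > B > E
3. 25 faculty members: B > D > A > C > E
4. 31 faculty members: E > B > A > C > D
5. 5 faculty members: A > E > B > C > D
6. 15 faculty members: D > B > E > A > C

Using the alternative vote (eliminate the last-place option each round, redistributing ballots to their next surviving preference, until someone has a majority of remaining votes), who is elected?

Round 1: E 58, D 15, B 25, A 5, C 20. Eliminate A.
Round 2: E 63, D 15, B 25, C 20. E has a majority.

E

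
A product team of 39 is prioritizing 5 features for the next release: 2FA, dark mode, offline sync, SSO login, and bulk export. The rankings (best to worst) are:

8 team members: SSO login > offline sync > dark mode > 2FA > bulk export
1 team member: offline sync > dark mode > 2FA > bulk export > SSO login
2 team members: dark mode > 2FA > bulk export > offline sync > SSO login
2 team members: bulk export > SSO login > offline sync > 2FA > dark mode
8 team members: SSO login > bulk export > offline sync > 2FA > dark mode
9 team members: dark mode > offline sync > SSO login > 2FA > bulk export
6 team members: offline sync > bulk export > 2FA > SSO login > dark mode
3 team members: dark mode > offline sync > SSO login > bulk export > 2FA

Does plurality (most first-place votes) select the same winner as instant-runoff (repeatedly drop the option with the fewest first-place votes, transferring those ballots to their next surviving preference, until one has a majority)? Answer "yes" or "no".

Plurality — first-place votes: 2FA 0, dark mode 14, offline sync 7, SSO login 16, bulk export 2. Winner: SSO login.
Instant-runoff — R1 2FA 0, dark mode 14, offline sync 7, SSO login 16, bulk export 2 (2FA out); R2 dark mode 14, offline sync 7, SSO login 16, bulk export 2 (bulk export out); R3 dark mode 14, offline sync 7, SSO login 18 (offline sync out); R4 dark mode 15, SSO login 24 (SSO login winner). Winner: SSO login.
The two methods agree.

yes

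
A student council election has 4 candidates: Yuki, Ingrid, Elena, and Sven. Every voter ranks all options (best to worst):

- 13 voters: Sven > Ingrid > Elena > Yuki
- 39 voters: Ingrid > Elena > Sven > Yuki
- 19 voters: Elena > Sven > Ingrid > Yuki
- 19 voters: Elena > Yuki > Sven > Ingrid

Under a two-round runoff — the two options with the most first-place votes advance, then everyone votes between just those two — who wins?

Round 1 first-place votes: Yuki 0, Ingrid 39, Elena 38, Sven 13.
Ingrid and Elena advance.
Runoff: Ingrid is preferred to Elena by 52 voters; Elena by 38.
Ingrid wins the runoff.

Ingrid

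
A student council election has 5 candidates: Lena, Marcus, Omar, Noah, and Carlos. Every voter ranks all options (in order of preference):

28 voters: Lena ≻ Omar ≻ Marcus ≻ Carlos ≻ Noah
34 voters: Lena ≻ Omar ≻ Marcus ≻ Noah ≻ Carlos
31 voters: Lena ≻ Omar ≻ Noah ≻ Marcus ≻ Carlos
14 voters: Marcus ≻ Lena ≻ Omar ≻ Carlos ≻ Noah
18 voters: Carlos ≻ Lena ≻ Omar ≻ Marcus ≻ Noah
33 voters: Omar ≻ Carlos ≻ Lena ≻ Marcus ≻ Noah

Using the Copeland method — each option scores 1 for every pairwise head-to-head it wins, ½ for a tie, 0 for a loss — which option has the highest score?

Lena

Lena: beats Marcus, Omar, Noah, and Carlos → score 4.
Marcus: beats Noah and Carlos; loses to Lena and Omar → score 2.
Omar: beats Marcus, Noah, and Carlos; loses to Lena → score 3.
Noah: loses to Lena, Marcus, Omar, and Carlos → score 0.
Carlos: beats Noah; loses to Lena, Marcus, and Omar → score 1.
Lena has the best pairwise record.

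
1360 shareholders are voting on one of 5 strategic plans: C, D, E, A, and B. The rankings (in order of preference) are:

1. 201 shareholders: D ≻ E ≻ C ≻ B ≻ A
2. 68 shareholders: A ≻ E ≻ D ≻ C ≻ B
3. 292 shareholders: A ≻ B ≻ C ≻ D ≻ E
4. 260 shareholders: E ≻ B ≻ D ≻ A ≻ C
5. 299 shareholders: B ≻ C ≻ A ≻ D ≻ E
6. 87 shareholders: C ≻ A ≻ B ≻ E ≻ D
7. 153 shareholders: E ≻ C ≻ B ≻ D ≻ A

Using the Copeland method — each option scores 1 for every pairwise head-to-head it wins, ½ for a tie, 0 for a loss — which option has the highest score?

B

C: beats D and A; loses to E and B → score 2.
D: beats E; loses to C, A, and B → score 1.
E: beats C and B; loses to D and A → score 2.
A: beats D and E; loses to C and B → score 2.
B: beats C, D, and A; loses to E → score 3.
B has the best pairwise record.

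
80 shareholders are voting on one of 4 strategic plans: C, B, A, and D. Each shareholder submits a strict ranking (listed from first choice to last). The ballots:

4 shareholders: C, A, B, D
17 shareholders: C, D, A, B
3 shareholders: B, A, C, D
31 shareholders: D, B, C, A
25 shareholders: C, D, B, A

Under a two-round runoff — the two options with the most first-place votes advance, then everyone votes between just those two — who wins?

C

Round 1 first-place votes: C 46, B 3, A 0, D 31.
C and D advance.
Runoff: C is preferred to D by 49 voters; D by 31.
C wins the runoff.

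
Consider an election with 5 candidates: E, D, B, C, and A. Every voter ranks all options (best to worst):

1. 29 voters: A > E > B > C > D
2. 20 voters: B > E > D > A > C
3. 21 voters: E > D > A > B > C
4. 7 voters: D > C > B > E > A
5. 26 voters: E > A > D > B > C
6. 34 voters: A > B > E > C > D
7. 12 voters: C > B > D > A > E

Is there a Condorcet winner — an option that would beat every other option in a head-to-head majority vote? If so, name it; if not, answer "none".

A

A vs E: 75–74 for A.
A vs D: 89–60 for A.
A vs B: 110–39 for A.
A vs C: 130–19 for A.
A beats every other option head-to-head.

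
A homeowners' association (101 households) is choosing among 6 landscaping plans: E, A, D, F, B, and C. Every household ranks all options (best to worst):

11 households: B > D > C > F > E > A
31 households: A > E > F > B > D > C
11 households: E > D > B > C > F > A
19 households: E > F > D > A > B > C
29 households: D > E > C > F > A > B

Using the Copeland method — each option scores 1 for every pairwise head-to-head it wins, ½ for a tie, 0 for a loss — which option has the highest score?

E

E: beats A, D, F, B, and C → score 5.
A: beats B; loses to E, D, F, and C → score 1.
D: beats A, F, B, and C; loses to E → score 4.
F: beats A and B; loses to E, D, and C → score 2.
B: beats C; loses to E, A, D, and F → score 1.
C: beats A and F; loses to E, D, and B → score 2.
E has the best pairwise record.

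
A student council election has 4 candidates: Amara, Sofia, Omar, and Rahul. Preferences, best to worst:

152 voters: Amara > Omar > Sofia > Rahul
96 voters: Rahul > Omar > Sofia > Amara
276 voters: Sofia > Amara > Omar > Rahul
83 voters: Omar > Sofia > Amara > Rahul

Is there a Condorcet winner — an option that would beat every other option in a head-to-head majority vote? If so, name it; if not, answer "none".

Checking pairwise contests:
Sofia beats Amara 455–152.
Omar beats Sofia 331–276.
Amara beats Omar 428–179.
Amara beats Rahul 511–96.
Every option loses at least one head-to-head, so there is no Condorcet winner.

none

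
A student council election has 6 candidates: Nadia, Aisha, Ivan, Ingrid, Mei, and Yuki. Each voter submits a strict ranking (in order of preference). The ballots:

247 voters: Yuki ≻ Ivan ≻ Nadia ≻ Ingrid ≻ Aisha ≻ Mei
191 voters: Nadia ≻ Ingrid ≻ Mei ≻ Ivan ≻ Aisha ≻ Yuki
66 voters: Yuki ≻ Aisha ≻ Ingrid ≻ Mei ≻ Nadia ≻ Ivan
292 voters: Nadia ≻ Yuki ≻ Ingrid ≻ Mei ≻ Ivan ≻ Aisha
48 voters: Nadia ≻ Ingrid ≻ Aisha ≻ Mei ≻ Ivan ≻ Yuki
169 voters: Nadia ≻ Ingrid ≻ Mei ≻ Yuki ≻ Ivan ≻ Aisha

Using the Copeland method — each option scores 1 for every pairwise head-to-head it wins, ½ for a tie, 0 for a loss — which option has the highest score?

Nadia

Nadia: beats Aisha, Ivan, Ingrid, Mei, and Yuki → score 5.
Aisha: loses to Nadia, Ivan, Ingrid, Mei, and Yuki → score 0.
Ivan: beats Aisha; loses to Nadia, Ingrid, Mei, and Yuki → score 1.
Ingrid: beats Aisha, Ivan, and Mei; loses to Nadia and Yuki → score 3.
Mei: beats Aisha and Ivan; loses to Nadia, Ingrid, and Yuki → score 2.
Yuki: beats Aisha, Ivan, Ingrid, and Mei; loses to Nadia → score 4.
Nadia has the best pairwise record.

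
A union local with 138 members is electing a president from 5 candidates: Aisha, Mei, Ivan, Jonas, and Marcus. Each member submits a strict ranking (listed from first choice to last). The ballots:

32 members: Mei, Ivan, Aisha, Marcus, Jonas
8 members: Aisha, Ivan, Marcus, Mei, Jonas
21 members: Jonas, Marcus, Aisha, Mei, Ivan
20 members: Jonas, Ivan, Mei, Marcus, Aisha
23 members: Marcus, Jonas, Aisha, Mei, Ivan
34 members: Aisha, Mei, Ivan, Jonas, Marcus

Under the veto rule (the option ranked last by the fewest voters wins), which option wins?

Mei

Last-place votes: Aisha 20, Mei 0, Ivan 44, Jonas 40, Marcus 34.
Mei is ranked last by the fewest voters, so Mei wins.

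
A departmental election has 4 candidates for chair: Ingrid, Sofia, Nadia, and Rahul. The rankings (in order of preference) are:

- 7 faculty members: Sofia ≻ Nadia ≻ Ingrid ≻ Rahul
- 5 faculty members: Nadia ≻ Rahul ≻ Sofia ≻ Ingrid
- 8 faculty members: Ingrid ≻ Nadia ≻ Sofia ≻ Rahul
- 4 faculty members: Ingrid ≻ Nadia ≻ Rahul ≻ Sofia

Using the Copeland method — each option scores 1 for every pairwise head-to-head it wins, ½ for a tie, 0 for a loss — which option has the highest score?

Nadia

Ingrid: beats Rahul; ties Sofia and Nadia → score 2.
Sofia: beats Rahul; ties Ingrid; loses to Nadia → score 1.5.
Nadia: beats Sofia and Rahul; ties Ingrid → score 2.5.
Rahul: loses to Ingrid, Sofia, and Nadia → score 0.
Nadia has the best pairwise record.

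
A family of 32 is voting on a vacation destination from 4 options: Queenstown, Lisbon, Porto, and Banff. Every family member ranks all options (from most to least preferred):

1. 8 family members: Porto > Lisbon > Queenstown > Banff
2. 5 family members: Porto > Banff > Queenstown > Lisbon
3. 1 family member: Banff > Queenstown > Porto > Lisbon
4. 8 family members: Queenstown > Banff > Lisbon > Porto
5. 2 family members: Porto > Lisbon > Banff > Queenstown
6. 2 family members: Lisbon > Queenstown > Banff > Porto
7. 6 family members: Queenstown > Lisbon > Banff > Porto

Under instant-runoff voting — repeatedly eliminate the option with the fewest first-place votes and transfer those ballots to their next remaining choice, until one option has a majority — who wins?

Queenstown

Round 1: Queenstown 14, Lisbon 2, Porto 15, Banff 1. Eliminate Banff.
Round 2: Queenstown 15, Lisbon 2, Porto 15. Eliminate Lisbon.
Round 3: Queenstown 17, Porto 15. Queenstown has a majority.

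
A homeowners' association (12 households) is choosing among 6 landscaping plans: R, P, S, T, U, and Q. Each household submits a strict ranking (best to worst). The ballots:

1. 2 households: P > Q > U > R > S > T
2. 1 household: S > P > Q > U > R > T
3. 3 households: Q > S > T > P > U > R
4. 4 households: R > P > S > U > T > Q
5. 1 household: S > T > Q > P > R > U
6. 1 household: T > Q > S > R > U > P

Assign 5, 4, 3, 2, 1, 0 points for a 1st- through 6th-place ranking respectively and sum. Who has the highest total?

S

R: 2·2 + 1·1 + 3·0 + 4·5 + 1·1 + 1·2 = 28
P: 2·5 + 1·4 + 3·2 + 4·4 + 1·2 + 1·0 = 38
S: 2·1 + 1·5 + 3·4 + 4·3 + 1·5 + 1·3 = 39
T: 2·0 + 1·0 + 3·3 + 4·1 + 1·4 + 1·5 = 22
U: 2·3 + 1·2 + 3·1 + 4·2 + 1·0 + 1·1 = 20
Q: 2·4 + 1·3 + 3·5 + 4·0 + 1·3 + 1·4 = 33
S has the highest Borda score (39).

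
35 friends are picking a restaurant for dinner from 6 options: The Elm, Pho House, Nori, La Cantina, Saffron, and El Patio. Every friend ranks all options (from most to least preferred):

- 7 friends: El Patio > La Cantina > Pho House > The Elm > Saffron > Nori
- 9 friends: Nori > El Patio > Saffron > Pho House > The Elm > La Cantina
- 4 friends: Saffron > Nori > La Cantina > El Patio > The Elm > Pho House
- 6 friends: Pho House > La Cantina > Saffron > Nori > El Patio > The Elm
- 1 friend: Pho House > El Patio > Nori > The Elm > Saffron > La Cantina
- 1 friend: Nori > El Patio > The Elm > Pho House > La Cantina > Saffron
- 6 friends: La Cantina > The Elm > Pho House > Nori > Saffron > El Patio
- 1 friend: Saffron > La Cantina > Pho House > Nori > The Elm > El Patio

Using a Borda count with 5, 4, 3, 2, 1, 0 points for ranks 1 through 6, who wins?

La Cantina

The Elm: 7·2 + 9·1 + 4·1 + 6·0 + 1·2 + 1·3 + 6·4 + 1·1 = 57
Pho House: 7·3 + 9·2 + 4·0 + 6·5 + 1·5 + 1·2 + 6·3 + 1·3 = 97
Nori: 7·0 + 9·5 + 4·4 + 6·2 + 1·3 + 1·5 + 6·2 + 1·2 = 95
La Cantina: 7·4 + 9·0 + 4·3 + 6·4 + 1·0 + 1·1 + 6·5 + 1·4 = 99
Saffron: 7·1 + 9·3 + 4·5 + 6·3 + 1·1 + 1·0 + 6·1 + 1·5 = 84
El Patio: 7·5 + 9·4 + 4·2 + 6·1 + 1·4 + 1·4 + 6·0 + 1·0 = 93
La Cantina has the highest Borda score (99).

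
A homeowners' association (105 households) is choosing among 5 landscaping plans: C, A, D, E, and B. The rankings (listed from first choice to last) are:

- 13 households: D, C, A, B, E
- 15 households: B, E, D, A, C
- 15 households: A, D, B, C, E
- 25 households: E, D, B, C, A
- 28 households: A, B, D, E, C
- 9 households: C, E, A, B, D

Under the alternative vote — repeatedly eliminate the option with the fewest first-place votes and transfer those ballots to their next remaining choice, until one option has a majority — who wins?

A

Round 1: C 9, A 43, D 13, E 25, B 15. Eliminate C.
Round 2: A 43, D 13, E 34, B 15. Eliminate D.
Round 3: A 56, E 34, B 15. A has a majority.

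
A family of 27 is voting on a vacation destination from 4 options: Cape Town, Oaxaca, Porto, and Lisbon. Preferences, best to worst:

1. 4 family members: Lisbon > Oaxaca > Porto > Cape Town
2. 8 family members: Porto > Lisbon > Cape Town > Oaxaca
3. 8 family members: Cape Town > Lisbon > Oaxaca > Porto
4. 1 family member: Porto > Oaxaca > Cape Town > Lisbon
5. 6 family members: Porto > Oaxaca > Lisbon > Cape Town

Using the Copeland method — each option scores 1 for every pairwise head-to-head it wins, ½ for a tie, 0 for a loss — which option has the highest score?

Porto

Cape Town: beats Oaxaca; loses to Porto and Lisbon → score 1.
Oaxaca: loses to Cape Town, Porto, and Lisbon → score 0.
Porto: beats Cape Town, Oaxaca, and Lisbon → score 3.
Lisbon: beats Cape Town and Oaxaca; loses to Porto → score 2.
Porto has the best pairwise record.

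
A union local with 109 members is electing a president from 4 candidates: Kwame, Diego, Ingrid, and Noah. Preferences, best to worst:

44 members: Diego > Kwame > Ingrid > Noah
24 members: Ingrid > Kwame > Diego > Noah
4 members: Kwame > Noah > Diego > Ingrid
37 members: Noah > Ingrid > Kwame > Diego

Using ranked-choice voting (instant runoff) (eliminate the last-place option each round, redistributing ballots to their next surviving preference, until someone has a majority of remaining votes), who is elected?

Round 1: Kwame 4, Diego 44, Ingrid 24, Noah 37. Eliminate Kwame.
Round 2: Diego 44, Ingrid 24, Noah 41. Eliminate Ingrid.
Round 3: Diego 68, Noah 41. Diego has a majority.

Diego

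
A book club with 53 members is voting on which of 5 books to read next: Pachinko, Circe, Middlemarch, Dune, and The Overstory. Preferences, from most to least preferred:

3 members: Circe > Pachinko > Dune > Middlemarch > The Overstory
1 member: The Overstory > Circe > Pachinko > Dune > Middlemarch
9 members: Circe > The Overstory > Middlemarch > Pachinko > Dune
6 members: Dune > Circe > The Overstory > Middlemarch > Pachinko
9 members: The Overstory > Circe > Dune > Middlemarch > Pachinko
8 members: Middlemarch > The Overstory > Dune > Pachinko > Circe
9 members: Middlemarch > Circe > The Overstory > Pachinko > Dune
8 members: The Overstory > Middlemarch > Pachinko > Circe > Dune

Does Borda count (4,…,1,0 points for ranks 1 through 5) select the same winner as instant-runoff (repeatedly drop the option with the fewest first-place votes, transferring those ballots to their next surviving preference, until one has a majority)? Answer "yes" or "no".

Borda — scores: Pachinko 53, Circe 131, Middlemarch 128, Dune 65, The Overstory 153. Winner: The Overstory.
Instant-runoff — R1 Pachinko 0, Circe 12, Middlemarch 17, Dune 6, The Overstory 18 (Pachinko out); R2 Circe 12, Middlemarch 17, Dune 6, The Overstory 18 (Dune out); R3 Circe 18, Middlemarch 17, The Overstory 18 (Middlemarch out); R4 Circe 27, The Overstory 26 (Circe winner). Winner: Circe.
The two methods disagree.

no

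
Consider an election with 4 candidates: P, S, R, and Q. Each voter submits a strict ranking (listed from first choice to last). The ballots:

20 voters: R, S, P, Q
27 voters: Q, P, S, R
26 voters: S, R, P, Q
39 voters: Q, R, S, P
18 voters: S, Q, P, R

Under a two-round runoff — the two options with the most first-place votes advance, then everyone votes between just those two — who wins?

Q

Round 1 first-place votes: P 0, S 44, R 20, Q 66.
Q and S advance.
Runoff: Q is preferred to S by 66 voters; S by 64.
Q wins the runoff.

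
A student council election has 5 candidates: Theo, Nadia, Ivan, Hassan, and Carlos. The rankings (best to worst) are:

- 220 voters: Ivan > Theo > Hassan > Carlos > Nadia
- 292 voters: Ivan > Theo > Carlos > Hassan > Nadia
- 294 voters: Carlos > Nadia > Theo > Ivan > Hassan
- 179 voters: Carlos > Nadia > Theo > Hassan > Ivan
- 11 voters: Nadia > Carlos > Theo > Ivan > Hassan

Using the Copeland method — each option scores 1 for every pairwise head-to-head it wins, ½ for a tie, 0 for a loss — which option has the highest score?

Theo: beats Nadia, Hassan, and Carlos; loses to Ivan → score 3.
Nadia: loses to Theo, Ivan, Hassan, and Carlos → score 0.
Ivan: beats Theo, Nadia, Hassan, and Carlos → score 4.
Hassan: beats Nadia; loses to Theo, Ivan, and Carlos → score 1.
Carlos: beats Nadia and Hassan; loses to Theo and Ivan → score 2.
Ivan has the best pairwise record.

Ivan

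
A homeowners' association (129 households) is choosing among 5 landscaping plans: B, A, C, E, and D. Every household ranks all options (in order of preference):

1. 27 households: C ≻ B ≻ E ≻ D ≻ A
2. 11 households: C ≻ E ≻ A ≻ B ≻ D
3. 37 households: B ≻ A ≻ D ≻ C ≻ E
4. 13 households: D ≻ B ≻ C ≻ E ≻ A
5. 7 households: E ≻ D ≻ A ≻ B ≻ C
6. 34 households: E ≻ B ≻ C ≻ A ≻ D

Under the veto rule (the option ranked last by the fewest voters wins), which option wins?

Last-place votes: B 0, A 40, C 7, E 37, D 45.
B is ranked last by the fewest voters, so B wins.

B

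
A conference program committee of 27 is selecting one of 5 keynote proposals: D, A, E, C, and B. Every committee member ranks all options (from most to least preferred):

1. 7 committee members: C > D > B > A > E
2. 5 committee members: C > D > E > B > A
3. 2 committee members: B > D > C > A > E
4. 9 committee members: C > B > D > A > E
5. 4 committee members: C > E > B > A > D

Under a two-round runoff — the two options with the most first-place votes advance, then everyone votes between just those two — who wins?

C

Round 1 first-place votes: D 0, A 0, E 0, C 25, B 2.
C and B advance.
Runoff: C is preferred to B by 25 voters; B by 2.
C wins the runoff.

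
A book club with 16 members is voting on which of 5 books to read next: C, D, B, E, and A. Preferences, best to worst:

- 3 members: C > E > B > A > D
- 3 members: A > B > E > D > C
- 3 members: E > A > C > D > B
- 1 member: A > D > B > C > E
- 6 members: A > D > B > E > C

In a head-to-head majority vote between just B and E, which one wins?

B

Voters preferring B to E: 10; preferring E to B: 6.
B wins the head-to-head.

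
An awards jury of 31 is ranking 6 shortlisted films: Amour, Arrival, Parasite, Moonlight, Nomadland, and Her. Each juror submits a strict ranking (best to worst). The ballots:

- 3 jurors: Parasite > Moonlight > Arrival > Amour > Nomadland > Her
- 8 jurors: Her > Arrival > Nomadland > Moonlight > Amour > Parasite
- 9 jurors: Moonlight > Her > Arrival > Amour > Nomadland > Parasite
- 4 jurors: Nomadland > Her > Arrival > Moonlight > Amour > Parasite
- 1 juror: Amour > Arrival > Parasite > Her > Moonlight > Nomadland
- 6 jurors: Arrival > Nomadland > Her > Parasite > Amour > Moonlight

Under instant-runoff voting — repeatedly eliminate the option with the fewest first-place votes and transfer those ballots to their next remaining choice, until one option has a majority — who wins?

Her

Round 1: Amour 1, Arrival 6, Parasite 3, Moonlight 9, Nomadland 4, Her 8. Eliminate Amour.
Round 2: Arrival 7, Parasite 3, Moonlight 9, Nomadland 4, Her 8. Eliminate Parasite.
Round 3: Arrival 7, Moonlight 12, Nomadland 4, Her 8. Eliminate Nomadland.
Round 4: Arrival 7, Moonlight 12, Her 12. Eliminate Arrival.
Round 5: Moonlight 12, Her 19. Her has a majority.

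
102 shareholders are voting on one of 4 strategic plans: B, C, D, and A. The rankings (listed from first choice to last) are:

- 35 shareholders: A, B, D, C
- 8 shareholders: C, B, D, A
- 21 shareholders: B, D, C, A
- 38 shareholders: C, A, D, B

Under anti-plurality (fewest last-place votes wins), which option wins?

D

Last-place votes: B 38, C 35, D 0, A 29.
D is ranked last by the fewest voters, so D wins.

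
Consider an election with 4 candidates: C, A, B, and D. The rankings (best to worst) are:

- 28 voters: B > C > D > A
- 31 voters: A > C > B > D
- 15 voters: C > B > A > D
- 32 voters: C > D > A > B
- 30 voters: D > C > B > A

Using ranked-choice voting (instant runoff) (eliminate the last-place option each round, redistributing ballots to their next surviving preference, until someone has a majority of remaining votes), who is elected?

Round 1: C 47, A 31, B 28, D 30. Eliminate B.
Round 2: C 75, A 31, D 30. C has a majority.

C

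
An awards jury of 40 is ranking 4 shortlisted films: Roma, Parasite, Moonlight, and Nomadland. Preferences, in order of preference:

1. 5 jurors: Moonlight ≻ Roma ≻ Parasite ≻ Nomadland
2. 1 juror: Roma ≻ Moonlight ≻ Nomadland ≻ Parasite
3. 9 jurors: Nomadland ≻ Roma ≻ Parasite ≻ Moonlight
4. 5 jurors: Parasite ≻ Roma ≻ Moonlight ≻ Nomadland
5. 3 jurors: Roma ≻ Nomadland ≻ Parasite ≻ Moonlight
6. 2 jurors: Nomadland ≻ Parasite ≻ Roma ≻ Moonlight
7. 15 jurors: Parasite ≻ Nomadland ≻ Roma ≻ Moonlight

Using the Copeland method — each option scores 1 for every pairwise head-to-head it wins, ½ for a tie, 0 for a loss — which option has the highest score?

Parasite

Roma: beats Moonlight; loses to Parasite and Nomadland → score 1.
Parasite: beats Roma, Moonlight, and Nomadland → score 3.
Moonlight: loses to Roma, Parasite, and Nomadland → score 0.
Nomadland: beats Roma and Moonlight; loses to Parasite → score 2.
Parasite has the best pairwise record.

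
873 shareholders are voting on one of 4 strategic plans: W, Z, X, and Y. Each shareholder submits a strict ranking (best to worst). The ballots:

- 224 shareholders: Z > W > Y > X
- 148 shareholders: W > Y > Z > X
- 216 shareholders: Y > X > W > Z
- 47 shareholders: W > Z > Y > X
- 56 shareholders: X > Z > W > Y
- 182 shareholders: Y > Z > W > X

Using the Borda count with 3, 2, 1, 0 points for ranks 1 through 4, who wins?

Y

W: 224·2 + 148·3 + 216·1 + 47·3 + 56·1 + 182·1 = 1487
Z: 224·3 + 148·1 + 216·0 + 47·2 + 56·2 + 182·2 = 1390
X: 224·0 + 148·0 + 216·2 + 47·0 + 56·3 + 182·0 = 600
Y: 224·1 + 148·2 + 216·3 + 47·1 + 56·0 + 182·3 = 1761
Y has the highest Borda score (1761).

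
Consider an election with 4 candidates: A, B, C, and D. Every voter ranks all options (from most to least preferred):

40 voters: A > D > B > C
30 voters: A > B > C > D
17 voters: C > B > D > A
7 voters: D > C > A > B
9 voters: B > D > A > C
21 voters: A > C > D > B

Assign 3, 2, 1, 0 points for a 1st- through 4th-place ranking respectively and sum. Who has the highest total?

A

A: 40·3 + 30·3 + 17·0 + 7·1 + 9·1 + 21·3 = 289
B: 40·1 + 30·2 + 17·2 + 7·0 + 9·3 + 21·0 = 161
C: 40·0 + 30·1 + 17·3 + 7·2 + 9·0 + 21·2 = 137
D: 40·2 + 30·0 + 17·1 + 7·3 + 9·2 + 21·1 = 157
A has the highest Borda score (289).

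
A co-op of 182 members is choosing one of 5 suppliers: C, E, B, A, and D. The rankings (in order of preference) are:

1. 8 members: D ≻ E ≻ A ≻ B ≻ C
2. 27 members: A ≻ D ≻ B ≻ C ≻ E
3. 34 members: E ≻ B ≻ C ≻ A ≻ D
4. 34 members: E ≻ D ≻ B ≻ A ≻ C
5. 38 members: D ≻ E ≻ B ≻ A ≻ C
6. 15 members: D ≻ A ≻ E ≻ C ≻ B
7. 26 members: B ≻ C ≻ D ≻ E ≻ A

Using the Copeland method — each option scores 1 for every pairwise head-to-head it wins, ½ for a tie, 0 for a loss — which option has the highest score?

D

C: loses to E, B, A, and D → score 0.
E: beats C, B, and A; loses to D → score 3.
B: beats C and A; loses to E and D → score 2.
A: beats C; loses to E, B, and D → score 1.
D: beats C, E, B, and A → score 4.
D has the best pairwise record.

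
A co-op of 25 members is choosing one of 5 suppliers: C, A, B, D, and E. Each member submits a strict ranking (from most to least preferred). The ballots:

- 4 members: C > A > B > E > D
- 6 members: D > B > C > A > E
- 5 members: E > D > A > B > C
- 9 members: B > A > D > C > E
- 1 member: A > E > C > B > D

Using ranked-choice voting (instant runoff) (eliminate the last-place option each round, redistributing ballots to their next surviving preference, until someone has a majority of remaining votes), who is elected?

B

Round 1: C 4, A 1, B 9, D 6, E 5. Eliminate A.
Round 2: C 4, B 9, D 6, E 6. Eliminate C.
Round 3: B 13, D 6, E 6. B has a majority.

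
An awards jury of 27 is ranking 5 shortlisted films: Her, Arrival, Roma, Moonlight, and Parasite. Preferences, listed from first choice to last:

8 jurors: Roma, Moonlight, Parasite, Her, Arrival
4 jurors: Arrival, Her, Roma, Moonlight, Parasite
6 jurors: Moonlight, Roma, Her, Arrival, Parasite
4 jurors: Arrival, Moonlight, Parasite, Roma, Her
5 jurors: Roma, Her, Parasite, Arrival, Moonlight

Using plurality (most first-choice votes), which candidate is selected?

First-place votes: Her 0, Arrival 8, Roma 13, Moonlight 6, Parasite 0.
Roma has the most first-place votes.

Roma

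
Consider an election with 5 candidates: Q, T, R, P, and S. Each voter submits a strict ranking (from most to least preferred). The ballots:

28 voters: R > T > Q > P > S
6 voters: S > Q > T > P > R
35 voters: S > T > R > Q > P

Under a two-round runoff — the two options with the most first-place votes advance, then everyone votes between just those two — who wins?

S

Round 1 first-place votes: Q 0, T 0, R 28, P 0, S 41.
S and R advance.
Runoff: S is preferred to R by 41 voters; R by 28.
S wins the runoff.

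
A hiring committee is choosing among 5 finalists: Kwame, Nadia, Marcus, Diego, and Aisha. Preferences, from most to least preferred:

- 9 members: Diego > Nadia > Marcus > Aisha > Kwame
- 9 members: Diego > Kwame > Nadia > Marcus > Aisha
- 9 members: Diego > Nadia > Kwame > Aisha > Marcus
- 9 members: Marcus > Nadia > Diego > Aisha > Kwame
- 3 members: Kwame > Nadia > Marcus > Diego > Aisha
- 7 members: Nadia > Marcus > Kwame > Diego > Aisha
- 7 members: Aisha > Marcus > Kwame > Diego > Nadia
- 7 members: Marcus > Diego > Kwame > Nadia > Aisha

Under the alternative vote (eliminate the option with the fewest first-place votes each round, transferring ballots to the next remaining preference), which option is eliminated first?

Kwame

Round 1: Kwame 3, Nadia 7, Marcus 16, Diego 27, Aisha 7. Eliminate Kwame.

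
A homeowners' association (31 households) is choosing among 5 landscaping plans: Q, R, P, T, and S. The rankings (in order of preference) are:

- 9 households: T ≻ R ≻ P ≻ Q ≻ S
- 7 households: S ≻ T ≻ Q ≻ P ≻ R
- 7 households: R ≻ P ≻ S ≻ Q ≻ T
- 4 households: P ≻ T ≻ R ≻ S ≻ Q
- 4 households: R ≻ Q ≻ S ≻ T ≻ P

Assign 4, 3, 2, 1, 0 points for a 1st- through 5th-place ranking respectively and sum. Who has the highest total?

Q: 9·1 + 7·2 + 7·1 + 4·0 + 4·3 = 42
R: 9·3 + 7·0 + 7·4 + 4·2 + 4·4 = 79
P: 9·2 + 7·1 + 7·3 + 4·4 + 4·0 = 62
T: 9·4 + 7·3 + 7·0 + 4·3 + 4·1 = 73
S: 9·0 + 7·4 + 7·2 + 4·1 + 4·2 = 54
R has the highest Borda score (79).

R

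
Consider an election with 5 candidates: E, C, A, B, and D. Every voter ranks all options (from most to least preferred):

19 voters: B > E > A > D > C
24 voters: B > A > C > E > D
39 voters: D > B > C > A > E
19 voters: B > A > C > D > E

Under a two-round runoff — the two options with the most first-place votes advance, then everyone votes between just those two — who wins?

B

Round 1 first-place votes: E 0, C 0, A 0, B 62, D 39.
B and D advance.
Runoff: B is preferred to D by 62 voters; D by 39.
B wins the runoff.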